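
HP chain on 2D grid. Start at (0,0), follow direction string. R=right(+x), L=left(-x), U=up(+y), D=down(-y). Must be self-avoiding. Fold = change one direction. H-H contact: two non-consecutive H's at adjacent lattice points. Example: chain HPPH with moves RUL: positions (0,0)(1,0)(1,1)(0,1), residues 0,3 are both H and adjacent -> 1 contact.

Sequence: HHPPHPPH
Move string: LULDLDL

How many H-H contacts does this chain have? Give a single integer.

Answer: 1

Derivation:
Positions: [(0, 0), (-1, 0), (-1, 1), (-2, 1), (-2, 0), (-3, 0), (-3, -1), (-4, -1)]
H-H contact: residue 1 @(-1,0) - residue 4 @(-2, 0)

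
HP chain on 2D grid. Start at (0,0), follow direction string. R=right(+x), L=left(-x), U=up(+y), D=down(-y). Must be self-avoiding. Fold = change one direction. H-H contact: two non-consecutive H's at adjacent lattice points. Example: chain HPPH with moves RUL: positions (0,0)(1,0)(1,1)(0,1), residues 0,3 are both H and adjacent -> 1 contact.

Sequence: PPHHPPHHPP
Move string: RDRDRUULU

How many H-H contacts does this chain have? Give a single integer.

Positions: [(0, 0), (1, 0), (1, -1), (2, -1), (2, -2), (3, -2), (3, -1), (3, 0), (2, 0), (2, 1)]
H-H contact: residue 3 @(2,-1) - residue 6 @(3, -1)

Answer: 1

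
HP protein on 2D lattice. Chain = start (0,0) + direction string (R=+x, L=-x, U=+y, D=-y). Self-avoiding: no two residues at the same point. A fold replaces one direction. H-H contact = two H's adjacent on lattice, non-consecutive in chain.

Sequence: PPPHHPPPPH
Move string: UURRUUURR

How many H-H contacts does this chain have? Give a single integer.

Answer: 0

Derivation:
Positions: [(0, 0), (0, 1), (0, 2), (1, 2), (2, 2), (2, 3), (2, 4), (2, 5), (3, 5), (4, 5)]
No H-H contacts found.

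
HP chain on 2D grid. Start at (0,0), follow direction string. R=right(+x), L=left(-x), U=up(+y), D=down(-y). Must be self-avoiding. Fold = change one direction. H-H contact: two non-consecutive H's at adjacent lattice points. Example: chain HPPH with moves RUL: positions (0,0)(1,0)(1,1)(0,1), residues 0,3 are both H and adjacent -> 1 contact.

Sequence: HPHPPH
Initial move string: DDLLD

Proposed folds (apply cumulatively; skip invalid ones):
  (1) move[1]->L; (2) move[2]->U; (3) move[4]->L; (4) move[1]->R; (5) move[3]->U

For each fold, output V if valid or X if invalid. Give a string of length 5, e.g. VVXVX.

Answer: VVVXV

Derivation:
Initial: DDLLD -> [(0, 0), (0, -1), (0, -2), (-1, -2), (-2, -2), (-2, -3)]
Fold 1: move[1]->L => DLLLD VALID
Fold 2: move[2]->U => DLULD VALID
Fold 3: move[4]->L => DLULL VALID
Fold 4: move[1]->R => DRULL INVALID (collision), skipped
Fold 5: move[3]->U => DLUUL VALID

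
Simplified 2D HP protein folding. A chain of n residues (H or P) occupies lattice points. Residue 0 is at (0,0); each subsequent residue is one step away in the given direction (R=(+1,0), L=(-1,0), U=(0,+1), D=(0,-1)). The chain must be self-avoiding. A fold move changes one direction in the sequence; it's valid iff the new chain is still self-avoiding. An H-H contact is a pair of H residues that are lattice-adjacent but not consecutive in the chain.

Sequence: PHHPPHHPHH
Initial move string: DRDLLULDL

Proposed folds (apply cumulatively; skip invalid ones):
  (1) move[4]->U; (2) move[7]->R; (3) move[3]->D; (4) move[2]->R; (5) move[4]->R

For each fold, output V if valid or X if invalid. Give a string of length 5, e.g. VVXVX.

Initial: DRDLLULDL -> [(0, 0), (0, -1), (1, -1), (1, -2), (0, -2), (-1, -2), (-1, -1), (-2, -1), (-2, -2), (-3, -2)]
Fold 1: move[4]->U => DRDLUULDL INVALID (collision), skipped
Fold 2: move[7]->R => DRDLLULRL INVALID (collision), skipped
Fold 3: move[3]->D => DRDDLULDL VALID
Fold 4: move[2]->R => DRRDLULDL INVALID (collision), skipped
Fold 5: move[4]->R => DRDDRULDL INVALID (collision), skipped

Answer: XXVXX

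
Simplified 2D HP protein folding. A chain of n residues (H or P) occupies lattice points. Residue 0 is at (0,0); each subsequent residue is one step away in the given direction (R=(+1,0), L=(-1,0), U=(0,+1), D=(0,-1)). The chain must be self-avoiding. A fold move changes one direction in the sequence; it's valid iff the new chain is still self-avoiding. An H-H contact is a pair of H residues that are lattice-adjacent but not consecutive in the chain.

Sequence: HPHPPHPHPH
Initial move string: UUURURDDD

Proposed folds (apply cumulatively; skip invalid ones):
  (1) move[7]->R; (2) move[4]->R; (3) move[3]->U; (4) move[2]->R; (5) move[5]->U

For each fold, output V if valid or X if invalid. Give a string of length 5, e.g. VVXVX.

Answer: VVVVX

Derivation:
Initial: UUURURDDD -> [(0, 0), (0, 1), (0, 2), (0, 3), (1, 3), (1, 4), (2, 4), (2, 3), (2, 2), (2, 1)]
Fold 1: move[7]->R => UUURURDRD VALID
Fold 2: move[4]->R => UUURRRDRD VALID
Fold 3: move[3]->U => UUUURRDRD VALID
Fold 4: move[2]->R => UURURRDRD VALID
Fold 5: move[5]->U => UURURUDRD INVALID (collision), skipped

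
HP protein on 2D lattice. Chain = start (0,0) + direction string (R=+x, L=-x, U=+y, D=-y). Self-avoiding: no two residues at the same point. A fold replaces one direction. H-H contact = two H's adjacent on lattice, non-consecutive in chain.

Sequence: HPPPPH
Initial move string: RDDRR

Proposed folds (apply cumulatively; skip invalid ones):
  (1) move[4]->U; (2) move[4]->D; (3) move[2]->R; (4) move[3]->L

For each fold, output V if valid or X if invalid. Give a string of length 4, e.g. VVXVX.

Answer: VVVX

Derivation:
Initial: RDDRR -> [(0, 0), (1, 0), (1, -1), (1, -2), (2, -2), (3, -2)]
Fold 1: move[4]->U => RDDRU VALID
Fold 2: move[4]->D => RDDRD VALID
Fold 3: move[2]->R => RDRRD VALID
Fold 4: move[3]->L => RDRLD INVALID (collision), skipped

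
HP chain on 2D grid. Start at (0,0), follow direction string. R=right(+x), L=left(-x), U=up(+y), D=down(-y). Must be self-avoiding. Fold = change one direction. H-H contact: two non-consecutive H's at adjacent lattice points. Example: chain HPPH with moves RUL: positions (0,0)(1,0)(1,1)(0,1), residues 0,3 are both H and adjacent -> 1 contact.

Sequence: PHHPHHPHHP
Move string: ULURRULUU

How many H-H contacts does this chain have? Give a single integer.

Answer: 2

Derivation:
Positions: [(0, 0), (0, 1), (-1, 1), (-1, 2), (0, 2), (1, 2), (1, 3), (0, 3), (0, 4), (0, 5)]
H-H contact: residue 1 @(0,1) - residue 4 @(0, 2)
H-H contact: residue 4 @(0,2) - residue 7 @(0, 3)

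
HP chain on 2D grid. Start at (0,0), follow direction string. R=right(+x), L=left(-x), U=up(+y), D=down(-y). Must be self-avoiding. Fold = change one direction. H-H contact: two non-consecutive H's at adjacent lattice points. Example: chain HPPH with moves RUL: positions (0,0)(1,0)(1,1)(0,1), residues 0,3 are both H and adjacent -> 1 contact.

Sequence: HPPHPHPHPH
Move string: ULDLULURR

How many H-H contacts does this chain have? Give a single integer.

Positions: [(0, 0), (0, 1), (-1, 1), (-1, 0), (-2, 0), (-2, 1), (-3, 1), (-3, 2), (-2, 2), (-1, 2)]
H-H contact: residue 0 @(0,0) - residue 3 @(-1, 0)

Answer: 1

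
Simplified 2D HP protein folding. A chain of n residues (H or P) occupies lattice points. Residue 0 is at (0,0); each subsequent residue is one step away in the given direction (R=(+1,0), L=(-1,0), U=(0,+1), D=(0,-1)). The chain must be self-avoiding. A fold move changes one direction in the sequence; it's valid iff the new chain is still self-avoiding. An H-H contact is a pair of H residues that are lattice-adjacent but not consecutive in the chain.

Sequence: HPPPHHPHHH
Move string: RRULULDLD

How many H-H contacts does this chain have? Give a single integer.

Answer: 3

Derivation:
Positions: [(0, 0), (1, 0), (2, 0), (2, 1), (1, 1), (1, 2), (0, 2), (0, 1), (-1, 1), (-1, 0)]
H-H contact: residue 0 @(0,0) - residue 9 @(-1, 0)
H-H contact: residue 0 @(0,0) - residue 7 @(0, 1)
H-H contact: residue 4 @(1,1) - residue 7 @(0, 1)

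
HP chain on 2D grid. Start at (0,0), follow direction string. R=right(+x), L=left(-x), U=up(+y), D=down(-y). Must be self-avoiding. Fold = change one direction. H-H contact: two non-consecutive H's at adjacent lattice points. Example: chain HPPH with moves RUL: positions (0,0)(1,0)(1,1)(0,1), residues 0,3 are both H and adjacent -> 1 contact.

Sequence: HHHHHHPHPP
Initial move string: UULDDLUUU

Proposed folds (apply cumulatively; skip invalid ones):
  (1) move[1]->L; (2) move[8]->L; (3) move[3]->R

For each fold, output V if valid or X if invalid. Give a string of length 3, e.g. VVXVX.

Initial: UULDDLUUU -> [(0, 0), (0, 1), (0, 2), (-1, 2), (-1, 1), (-1, 0), (-2, 0), (-2, 1), (-2, 2), (-2, 3)]
Fold 1: move[1]->L => ULLDDLUUU VALID
Fold 2: move[8]->L => ULLDDLUUL VALID
Fold 3: move[3]->R => ULLRDLUUL INVALID (collision), skipped

Answer: VVX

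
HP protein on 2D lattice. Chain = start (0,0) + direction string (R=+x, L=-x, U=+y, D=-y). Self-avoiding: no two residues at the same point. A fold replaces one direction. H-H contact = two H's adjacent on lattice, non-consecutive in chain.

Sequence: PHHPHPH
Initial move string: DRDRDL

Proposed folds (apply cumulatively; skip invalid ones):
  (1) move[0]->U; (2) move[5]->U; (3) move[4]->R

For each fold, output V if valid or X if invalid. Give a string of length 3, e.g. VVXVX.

Answer: VXX

Derivation:
Initial: DRDRDL -> [(0, 0), (0, -1), (1, -1), (1, -2), (2, -2), (2, -3), (1, -3)]
Fold 1: move[0]->U => URDRDL VALID
Fold 2: move[5]->U => URDRDU INVALID (collision), skipped
Fold 3: move[4]->R => URDRRL INVALID (collision), skipped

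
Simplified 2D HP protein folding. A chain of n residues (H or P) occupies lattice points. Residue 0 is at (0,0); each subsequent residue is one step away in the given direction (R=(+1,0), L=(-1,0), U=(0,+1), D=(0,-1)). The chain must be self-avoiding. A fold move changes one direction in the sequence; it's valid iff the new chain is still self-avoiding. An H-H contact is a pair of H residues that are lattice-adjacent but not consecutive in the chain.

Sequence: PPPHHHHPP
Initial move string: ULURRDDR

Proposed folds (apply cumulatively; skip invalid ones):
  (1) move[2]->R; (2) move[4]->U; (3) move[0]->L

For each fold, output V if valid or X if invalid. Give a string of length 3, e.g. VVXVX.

Initial: ULURRDDR -> [(0, 0), (0, 1), (-1, 1), (-1, 2), (0, 2), (1, 2), (1, 1), (1, 0), (2, 0)]
Fold 1: move[2]->R => ULRRRDDR INVALID (collision), skipped
Fold 2: move[4]->U => ULURUDDR INVALID (collision), skipped
Fold 3: move[0]->L => LLURRDDR INVALID (collision), skipped

Answer: XXX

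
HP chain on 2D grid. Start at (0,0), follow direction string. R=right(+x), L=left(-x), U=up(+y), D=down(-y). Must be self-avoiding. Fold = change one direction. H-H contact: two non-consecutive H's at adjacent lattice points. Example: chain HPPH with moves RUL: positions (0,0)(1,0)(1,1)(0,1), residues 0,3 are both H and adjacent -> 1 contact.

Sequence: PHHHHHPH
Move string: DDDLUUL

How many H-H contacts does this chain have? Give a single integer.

Positions: [(0, 0), (0, -1), (0, -2), (0, -3), (-1, -3), (-1, -2), (-1, -1), (-2, -1)]
H-H contact: residue 2 @(0,-2) - residue 5 @(-1, -2)

Answer: 1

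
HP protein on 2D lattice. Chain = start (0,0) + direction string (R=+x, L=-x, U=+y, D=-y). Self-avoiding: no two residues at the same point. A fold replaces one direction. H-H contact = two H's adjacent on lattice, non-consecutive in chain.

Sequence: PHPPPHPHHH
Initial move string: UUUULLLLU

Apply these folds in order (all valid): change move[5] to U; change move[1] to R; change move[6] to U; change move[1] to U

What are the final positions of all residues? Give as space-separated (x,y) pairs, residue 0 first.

Initial moves: UUUULLLLU
Fold: move[5]->U => UUUULULLU (positions: [(0, 0), (0, 1), (0, 2), (0, 3), (0, 4), (-1, 4), (-1, 5), (-2, 5), (-3, 5), (-3, 6)])
Fold: move[1]->R => URUULULLU (positions: [(0, 0), (0, 1), (1, 1), (1, 2), (1, 3), (0, 3), (0, 4), (-1, 4), (-2, 4), (-2, 5)])
Fold: move[6]->U => URUULUULU (positions: [(0, 0), (0, 1), (1, 1), (1, 2), (1, 3), (0, 3), (0, 4), (0, 5), (-1, 5), (-1, 6)])
Fold: move[1]->U => UUUULUULU (positions: [(0, 0), (0, 1), (0, 2), (0, 3), (0, 4), (-1, 4), (-1, 5), (-1, 6), (-2, 6), (-2, 7)])

Answer: (0,0) (0,1) (0,2) (0,3) (0,4) (-1,4) (-1,5) (-1,6) (-2,6) (-2,7)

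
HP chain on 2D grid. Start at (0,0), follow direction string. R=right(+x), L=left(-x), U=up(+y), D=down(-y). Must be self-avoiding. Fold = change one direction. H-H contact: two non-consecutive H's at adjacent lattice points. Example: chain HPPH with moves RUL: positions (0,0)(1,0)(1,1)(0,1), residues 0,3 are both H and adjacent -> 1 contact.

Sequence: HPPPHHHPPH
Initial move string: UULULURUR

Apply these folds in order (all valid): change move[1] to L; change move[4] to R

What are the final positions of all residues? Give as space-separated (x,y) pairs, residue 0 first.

Initial moves: UULULURUR
Fold: move[1]->L => ULLULURUR (positions: [(0, 0), (0, 1), (-1, 1), (-2, 1), (-2, 2), (-3, 2), (-3, 3), (-2, 3), (-2, 4), (-1, 4)])
Fold: move[4]->R => ULLURURUR (positions: [(0, 0), (0, 1), (-1, 1), (-2, 1), (-2, 2), (-1, 2), (-1, 3), (0, 3), (0, 4), (1, 4)])

Answer: (0,0) (0,1) (-1,1) (-2,1) (-2,2) (-1,2) (-1,3) (0,3) (0,4) (1,4)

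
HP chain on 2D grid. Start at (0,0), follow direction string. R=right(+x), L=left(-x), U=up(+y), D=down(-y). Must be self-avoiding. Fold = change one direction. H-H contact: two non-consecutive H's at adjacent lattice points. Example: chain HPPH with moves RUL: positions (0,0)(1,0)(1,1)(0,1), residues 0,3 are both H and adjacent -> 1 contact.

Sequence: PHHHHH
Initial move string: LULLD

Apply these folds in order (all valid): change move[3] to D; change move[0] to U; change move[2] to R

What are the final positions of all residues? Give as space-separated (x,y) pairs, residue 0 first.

Answer: (0,0) (0,1) (0,2) (1,2) (1,1) (1,0)

Derivation:
Initial moves: LULLD
Fold: move[3]->D => LULDD (positions: [(0, 0), (-1, 0), (-1, 1), (-2, 1), (-2, 0), (-2, -1)])
Fold: move[0]->U => UULDD (positions: [(0, 0), (0, 1), (0, 2), (-1, 2), (-1, 1), (-1, 0)])
Fold: move[2]->R => UURDD (positions: [(0, 0), (0, 1), (0, 2), (1, 2), (1, 1), (1, 0)])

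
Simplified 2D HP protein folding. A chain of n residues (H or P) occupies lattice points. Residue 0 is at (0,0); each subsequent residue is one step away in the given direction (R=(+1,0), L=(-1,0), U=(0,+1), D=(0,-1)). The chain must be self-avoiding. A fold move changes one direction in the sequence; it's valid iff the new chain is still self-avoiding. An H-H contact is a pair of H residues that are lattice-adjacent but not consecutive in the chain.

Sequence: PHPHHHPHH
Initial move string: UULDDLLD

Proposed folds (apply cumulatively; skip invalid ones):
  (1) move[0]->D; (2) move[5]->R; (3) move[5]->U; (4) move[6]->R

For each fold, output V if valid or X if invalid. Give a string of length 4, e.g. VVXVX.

Answer: XXXX

Derivation:
Initial: UULDDLLD -> [(0, 0), (0, 1), (0, 2), (-1, 2), (-1, 1), (-1, 0), (-2, 0), (-3, 0), (-3, -1)]
Fold 1: move[0]->D => DULDDLLD INVALID (collision), skipped
Fold 2: move[5]->R => UULDDRLD INVALID (collision), skipped
Fold 3: move[5]->U => UULDDULD INVALID (collision), skipped
Fold 4: move[6]->R => UULDDLRD INVALID (collision), skipped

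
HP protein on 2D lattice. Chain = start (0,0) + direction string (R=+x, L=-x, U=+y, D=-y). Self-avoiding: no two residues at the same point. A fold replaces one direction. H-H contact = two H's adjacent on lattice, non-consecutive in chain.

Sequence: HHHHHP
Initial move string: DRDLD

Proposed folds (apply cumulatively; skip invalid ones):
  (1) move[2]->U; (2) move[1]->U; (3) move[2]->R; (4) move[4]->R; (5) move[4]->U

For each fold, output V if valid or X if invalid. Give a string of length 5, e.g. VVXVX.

Answer: XXXXX

Derivation:
Initial: DRDLD -> [(0, 0), (0, -1), (1, -1), (1, -2), (0, -2), (0, -3)]
Fold 1: move[2]->U => DRULD INVALID (collision), skipped
Fold 2: move[1]->U => DUDLD INVALID (collision), skipped
Fold 3: move[2]->R => DRRLD INVALID (collision), skipped
Fold 4: move[4]->R => DRDLR INVALID (collision), skipped
Fold 5: move[4]->U => DRDLU INVALID (collision), skipped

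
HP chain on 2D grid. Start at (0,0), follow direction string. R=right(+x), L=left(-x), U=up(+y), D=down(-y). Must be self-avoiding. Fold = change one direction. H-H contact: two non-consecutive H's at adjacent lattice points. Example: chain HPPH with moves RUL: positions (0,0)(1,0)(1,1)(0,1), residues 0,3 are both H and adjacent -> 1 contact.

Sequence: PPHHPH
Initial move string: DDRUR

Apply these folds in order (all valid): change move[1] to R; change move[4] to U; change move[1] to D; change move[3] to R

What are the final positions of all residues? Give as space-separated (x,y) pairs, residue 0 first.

Answer: (0,0) (0,-1) (0,-2) (1,-2) (2,-2) (2,-1)

Derivation:
Initial moves: DDRUR
Fold: move[1]->R => DRRUR (positions: [(0, 0), (0, -1), (1, -1), (2, -1), (2, 0), (3, 0)])
Fold: move[4]->U => DRRUU (positions: [(0, 0), (0, -1), (1, -1), (2, -1), (2, 0), (2, 1)])
Fold: move[1]->D => DDRUU (positions: [(0, 0), (0, -1), (0, -2), (1, -2), (1, -1), (1, 0)])
Fold: move[3]->R => DDRRU (positions: [(0, 0), (0, -1), (0, -2), (1, -2), (2, -2), (2, -1)])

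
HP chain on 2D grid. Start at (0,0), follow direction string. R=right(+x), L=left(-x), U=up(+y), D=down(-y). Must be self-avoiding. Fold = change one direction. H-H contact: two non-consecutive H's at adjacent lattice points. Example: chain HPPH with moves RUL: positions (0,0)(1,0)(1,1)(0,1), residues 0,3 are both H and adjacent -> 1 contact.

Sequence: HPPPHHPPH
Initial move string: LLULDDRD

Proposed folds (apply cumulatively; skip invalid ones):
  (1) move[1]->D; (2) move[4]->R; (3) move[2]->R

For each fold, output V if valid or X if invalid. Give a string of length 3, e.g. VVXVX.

Answer: XXX

Derivation:
Initial: LLULDDRD -> [(0, 0), (-1, 0), (-2, 0), (-2, 1), (-3, 1), (-3, 0), (-3, -1), (-2, -1), (-2, -2)]
Fold 1: move[1]->D => LDULDDRD INVALID (collision), skipped
Fold 2: move[4]->R => LLULRDRD INVALID (collision), skipped
Fold 3: move[2]->R => LLRLDDRD INVALID (collision), skipped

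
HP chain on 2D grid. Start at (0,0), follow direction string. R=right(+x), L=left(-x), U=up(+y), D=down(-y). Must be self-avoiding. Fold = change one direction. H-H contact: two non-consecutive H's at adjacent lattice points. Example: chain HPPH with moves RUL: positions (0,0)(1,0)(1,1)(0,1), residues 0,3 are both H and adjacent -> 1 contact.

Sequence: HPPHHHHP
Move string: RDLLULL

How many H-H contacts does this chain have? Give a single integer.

Answer: 2

Derivation:
Positions: [(0, 0), (1, 0), (1, -1), (0, -1), (-1, -1), (-1, 0), (-2, 0), (-3, 0)]
H-H contact: residue 0 @(0,0) - residue 5 @(-1, 0)
H-H contact: residue 0 @(0,0) - residue 3 @(0, -1)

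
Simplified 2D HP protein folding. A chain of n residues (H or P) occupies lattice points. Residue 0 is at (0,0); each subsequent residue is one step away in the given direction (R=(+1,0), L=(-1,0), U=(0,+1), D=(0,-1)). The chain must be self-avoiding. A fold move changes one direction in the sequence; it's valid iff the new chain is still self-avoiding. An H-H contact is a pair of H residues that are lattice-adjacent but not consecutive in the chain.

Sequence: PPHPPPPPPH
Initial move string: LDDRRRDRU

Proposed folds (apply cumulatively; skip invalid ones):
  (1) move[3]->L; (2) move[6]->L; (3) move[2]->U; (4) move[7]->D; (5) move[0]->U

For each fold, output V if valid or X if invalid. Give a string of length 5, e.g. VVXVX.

Initial: LDDRRRDRU -> [(0, 0), (-1, 0), (-1, -1), (-1, -2), (0, -2), (1, -2), (2, -2), (2, -3), (3, -3), (3, -2)]
Fold 1: move[3]->L => LDDLRRDRU INVALID (collision), skipped
Fold 2: move[6]->L => LDDRRRLRU INVALID (collision), skipped
Fold 3: move[2]->U => LDURRRDRU INVALID (collision), skipped
Fold 4: move[7]->D => LDDRRRDDU INVALID (collision), skipped
Fold 5: move[0]->U => UDDRRRDRU INVALID (collision), skipped

Answer: XXXXX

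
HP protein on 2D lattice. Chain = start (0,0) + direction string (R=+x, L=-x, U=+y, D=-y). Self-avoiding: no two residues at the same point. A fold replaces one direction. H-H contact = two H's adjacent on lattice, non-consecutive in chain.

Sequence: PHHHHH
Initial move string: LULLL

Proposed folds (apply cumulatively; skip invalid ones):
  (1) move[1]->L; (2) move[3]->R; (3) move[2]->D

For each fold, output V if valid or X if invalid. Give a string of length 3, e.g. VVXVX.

Initial: LULLL -> [(0, 0), (-1, 0), (-1, 1), (-2, 1), (-3, 1), (-4, 1)]
Fold 1: move[1]->L => LLLLL VALID
Fold 2: move[3]->R => LLLRL INVALID (collision), skipped
Fold 3: move[2]->D => LLDLL VALID

Answer: VXV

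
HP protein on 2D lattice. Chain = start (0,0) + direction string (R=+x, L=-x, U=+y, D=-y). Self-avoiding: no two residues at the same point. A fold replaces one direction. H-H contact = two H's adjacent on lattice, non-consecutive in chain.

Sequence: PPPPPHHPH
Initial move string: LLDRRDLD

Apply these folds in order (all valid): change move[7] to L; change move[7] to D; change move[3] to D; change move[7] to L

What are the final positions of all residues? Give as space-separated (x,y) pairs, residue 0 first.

Answer: (0,0) (-1,0) (-2,0) (-2,-1) (-2,-2) (-1,-2) (-1,-3) (-2,-3) (-3,-3)

Derivation:
Initial moves: LLDRRDLD
Fold: move[7]->L => LLDRRDLL (positions: [(0, 0), (-1, 0), (-2, 0), (-2, -1), (-1, -1), (0, -1), (0, -2), (-1, -2), (-2, -2)])
Fold: move[7]->D => LLDRRDLD (positions: [(0, 0), (-1, 0), (-2, 0), (-2, -1), (-1, -1), (0, -1), (0, -2), (-1, -2), (-1, -3)])
Fold: move[3]->D => LLDDRDLD (positions: [(0, 0), (-1, 0), (-2, 0), (-2, -1), (-2, -2), (-1, -2), (-1, -3), (-2, -3), (-2, -4)])
Fold: move[7]->L => LLDDRDLL (positions: [(0, 0), (-1, 0), (-2, 0), (-2, -1), (-2, -2), (-1, -2), (-1, -3), (-2, -3), (-3, -3)])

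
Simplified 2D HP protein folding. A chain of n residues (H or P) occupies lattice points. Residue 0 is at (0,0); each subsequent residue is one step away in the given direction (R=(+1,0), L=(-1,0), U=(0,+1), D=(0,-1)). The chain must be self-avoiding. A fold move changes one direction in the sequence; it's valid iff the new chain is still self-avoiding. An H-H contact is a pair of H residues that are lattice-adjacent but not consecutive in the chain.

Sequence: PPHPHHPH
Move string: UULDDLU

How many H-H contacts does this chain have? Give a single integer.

Answer: 1

Derivation:
Positions: [(0, 0), (0, 1), (0, 2), (-1, 2), (-1, 1), (-1, 0), (-2, 0), (-2, 1)]
H-H contact: residue 4 @(-1,1) - residue 7 @(-2, 1)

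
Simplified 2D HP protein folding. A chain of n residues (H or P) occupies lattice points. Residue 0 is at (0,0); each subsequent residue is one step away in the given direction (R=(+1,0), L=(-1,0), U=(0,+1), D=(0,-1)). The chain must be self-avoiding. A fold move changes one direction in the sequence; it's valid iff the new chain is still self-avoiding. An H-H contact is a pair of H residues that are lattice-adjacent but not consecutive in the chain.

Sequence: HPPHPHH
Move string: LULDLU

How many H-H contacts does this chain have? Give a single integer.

Positions: [(0, 0), (-1, 0), (-1, 1), (-2, 1), (-2, 0), (-3, 0), (-3, 1)]
H-H contact: residue 3 @(-2,1) - residue 6 @(-3, 1)

Answer: 1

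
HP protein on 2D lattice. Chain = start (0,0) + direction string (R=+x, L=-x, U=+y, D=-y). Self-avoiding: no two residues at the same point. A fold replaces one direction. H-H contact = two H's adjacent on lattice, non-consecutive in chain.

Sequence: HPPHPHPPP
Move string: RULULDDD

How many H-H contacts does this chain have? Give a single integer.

Answer: 1

Derivation:
Positions: [(0, 0), (1, 0), (1, 1), (0, 1), (0, 2), (-1, 2), (-1, 1), (-1, 0), (-1, -1)]
H-H contact: residue 0 @(0,0) - residue 3 @(0, 1)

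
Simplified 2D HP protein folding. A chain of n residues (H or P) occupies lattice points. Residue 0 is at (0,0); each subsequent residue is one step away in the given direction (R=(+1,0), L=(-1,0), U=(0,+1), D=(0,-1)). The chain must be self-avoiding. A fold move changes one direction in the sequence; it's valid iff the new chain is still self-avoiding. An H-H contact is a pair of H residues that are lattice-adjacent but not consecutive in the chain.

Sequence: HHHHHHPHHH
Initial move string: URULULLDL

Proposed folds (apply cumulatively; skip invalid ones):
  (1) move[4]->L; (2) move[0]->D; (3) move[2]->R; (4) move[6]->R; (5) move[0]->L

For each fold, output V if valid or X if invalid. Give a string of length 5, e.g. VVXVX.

Initial: URULULLDL -> [(0, 0), (0, 1), (1, 1), (1, 2), (0, 2), (0, 3), (-1, 3), (-2, 3), (-2, 2), (-3, 2)]
Fold 1: move[4]->L => URULLLLDL VALID
Fold 2: move[0]->D => DRULLLLDL INVALID (collision), skipped
Fold 3: move[2]->R => URRLLLLDL INVALID (collision), skipped
Fold 4: move[6]->R => URULLLRDL INVALID (collision), skipped
Fold 5: move[0]->L => LRULLLLDL INVALID (collision), skipped

Answer: VXXXX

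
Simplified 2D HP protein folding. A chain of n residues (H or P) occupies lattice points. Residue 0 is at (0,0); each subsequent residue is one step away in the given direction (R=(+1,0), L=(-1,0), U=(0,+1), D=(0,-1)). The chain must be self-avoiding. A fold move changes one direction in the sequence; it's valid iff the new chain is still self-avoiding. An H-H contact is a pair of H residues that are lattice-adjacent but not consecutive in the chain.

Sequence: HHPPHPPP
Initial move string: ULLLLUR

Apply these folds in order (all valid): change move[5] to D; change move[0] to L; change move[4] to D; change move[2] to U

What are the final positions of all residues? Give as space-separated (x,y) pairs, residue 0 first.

Initial moves: ULLLLUR
Fold: move[5]->D => ULLLLDR (positions: [(0, 0), (0, 1), (-1, 1), (-2, 1), (-3, 1), (-4, 1), (-4, 0), (-3, 0)])
Fold: move[0]->L => LLLLLDR (positions: [(0, 0), (-1, 0), (-2, 0), (-3, 0), (-4, 0), (-5, 0), (-5, -1), (-4, -1)])
Fold: move[4]->D => LLLLDDR (positions: [(0, 0), (-1, 0), (-2, 0), (-3, 0), (-4, 0), (-4, -1), (-4, -2), (-3, -2)])
Fold: move[2]->U => LLULDDR (positions: [(0, 0), (-1, 0), (-2, 0), (-2, 1), (-3, 1), (-3, 0), (-3, -1), (-2, -1)])

Answer: (0,0) (-1,0) (-2,0) (-2,1) (-3,1) (-3,0) (-3,-1) (-2,-1)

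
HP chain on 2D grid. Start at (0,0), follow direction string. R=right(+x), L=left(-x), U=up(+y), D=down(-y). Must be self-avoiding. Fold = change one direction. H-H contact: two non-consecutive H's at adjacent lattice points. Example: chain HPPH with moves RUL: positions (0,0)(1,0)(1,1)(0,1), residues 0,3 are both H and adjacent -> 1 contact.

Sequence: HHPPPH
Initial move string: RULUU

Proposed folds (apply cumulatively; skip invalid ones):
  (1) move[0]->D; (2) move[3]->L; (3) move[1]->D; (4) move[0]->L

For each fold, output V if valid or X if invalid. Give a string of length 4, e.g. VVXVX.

Initial: RULUU -> [(0, 0), (1, 0), (1, 1), (0, 1), (0, 2), (0, 3)]
Fold 1: move[0]->D => DULUU INVALID (collision), skipped
Fold 2: move[3]->L => RULLU VALID
Fold 3: move[1]->D => RDLLU VALID
Fold 4: move[0]->L => LDLLU VALID

Answer: XVVV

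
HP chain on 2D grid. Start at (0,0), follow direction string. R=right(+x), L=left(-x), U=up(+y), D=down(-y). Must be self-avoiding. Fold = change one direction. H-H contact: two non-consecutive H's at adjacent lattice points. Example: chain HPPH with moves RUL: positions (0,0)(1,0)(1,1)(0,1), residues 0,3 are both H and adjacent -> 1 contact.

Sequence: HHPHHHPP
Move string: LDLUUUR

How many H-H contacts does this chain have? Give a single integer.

Answer: 1

Derivation:
Positions: [(0, 0), (-1, 0), (-1, -1), (-2, -1), (-2, 0), (-2, 1), (-2, 2), (-1, 2)]
H-H contact: residue 1 @(-1,0) - residue 4 @(-2, 0)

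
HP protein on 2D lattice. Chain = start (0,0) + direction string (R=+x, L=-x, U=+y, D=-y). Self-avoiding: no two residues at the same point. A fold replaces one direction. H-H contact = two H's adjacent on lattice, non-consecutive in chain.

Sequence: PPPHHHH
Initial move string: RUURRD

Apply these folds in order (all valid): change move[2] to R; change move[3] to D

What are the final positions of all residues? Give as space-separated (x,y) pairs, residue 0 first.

Initial moves: RUURRD
Fold: move[2]->R => RURRRD (positions: [(0, 0), (1, 0), (1, 1), (2, 1), (3, 1), (4, 1), (4, 0)])
Fold: move[3]->D => RURDRD (positions: [(0, 0), (1, 0), (1, 1), (2, 1), (2, 0), (3, 0), (3, -1)])

Answer: (0,0) (1,0) (1,1) (2,1) (2,0) (3,0) (3,-1)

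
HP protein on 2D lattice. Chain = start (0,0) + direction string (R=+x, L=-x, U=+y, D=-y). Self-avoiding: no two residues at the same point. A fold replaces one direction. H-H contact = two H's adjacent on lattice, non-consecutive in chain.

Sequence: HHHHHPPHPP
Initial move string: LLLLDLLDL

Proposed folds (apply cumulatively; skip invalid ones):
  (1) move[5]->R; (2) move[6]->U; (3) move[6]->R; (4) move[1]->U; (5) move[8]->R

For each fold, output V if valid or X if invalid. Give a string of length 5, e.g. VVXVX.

Initial: LLLLDLLDL -> [(0, 0), (-1, 0), (-2, 0), (-3, 0), (-4, 0), (-4, -1), (-5, -1), (-6, -1), (-6, -2), (-7, -2)]
Fold 1: move[5]->R => LLLLDRLDL INVALID (collision), skipped
Fold 2: move[6]->U => LLLLDLUDL INVALID (collision), skipped
Fold 3: move[6]->R => LLLLDLRDL INVALID (collision), skipped
Fold 4: move[1]->U => LULLDLLDL VALID
Fold 5: move[8]->R => LULLDLLDR VALID

Answer: XXXVV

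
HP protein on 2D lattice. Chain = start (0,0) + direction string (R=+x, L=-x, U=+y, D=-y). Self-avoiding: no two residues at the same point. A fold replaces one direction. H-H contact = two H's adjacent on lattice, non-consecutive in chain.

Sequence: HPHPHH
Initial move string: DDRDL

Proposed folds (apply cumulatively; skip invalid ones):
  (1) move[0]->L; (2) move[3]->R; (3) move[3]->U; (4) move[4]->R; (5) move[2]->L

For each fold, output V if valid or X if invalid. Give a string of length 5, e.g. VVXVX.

Answer: VXXVV

Derivation:
Initial: DDRDL -> [(0, 0), (0, -1), (0, -2), (1, -2), (1, -3), (0, -3)]
Fold 1: move[0]->L => LDRDL VALID
Fold 2: move[3]->R => LDRRL INVALID (collision), skipped
Fold 3: move[3]->U => LDRUL INVALID (collision), skipped
Fold 4: move[4]->R => LDRDR VALID
Fold 5: move[2]->L => LDLDR VALID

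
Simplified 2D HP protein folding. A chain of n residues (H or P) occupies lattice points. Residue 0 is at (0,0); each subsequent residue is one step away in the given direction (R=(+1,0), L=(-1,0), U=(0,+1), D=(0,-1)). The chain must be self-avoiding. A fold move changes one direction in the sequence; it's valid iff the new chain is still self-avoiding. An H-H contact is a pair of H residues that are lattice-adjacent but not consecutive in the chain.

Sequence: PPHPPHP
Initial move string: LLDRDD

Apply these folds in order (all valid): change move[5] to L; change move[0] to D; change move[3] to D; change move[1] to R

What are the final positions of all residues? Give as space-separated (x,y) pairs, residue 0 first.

Initial moves: LLDRDD
Fold: move[5]->L => LLDRDL (positions: [(0, 0), (-1, 0), (-2, 0), (-2, -1), (-1, -1), (-1, -2), (-2, -2)])
Fold: move[0]->D => DLDRDL (positions: [(0, 0), (0, -1), (-1, -1), (-1, -2), (0, -2), (0, -3), (-1, -3)])
Fold: move[3]->D => DLDDDL (positions: [(0, 0), (0, -1), (-1, -1), (-1, -2), (-1, -3), (-1, -4), (-2, -4)])
Fold: move[1]->R => DRDDDL (positions: [(0, 0), (0, -1), (1, -1), (1, -2), (1, -3), (1, -4), (0, -4)])

Answer: (0,0) (0,-1) (1,-1) (1,-2) (1,-3) (1,-4) (0,-4)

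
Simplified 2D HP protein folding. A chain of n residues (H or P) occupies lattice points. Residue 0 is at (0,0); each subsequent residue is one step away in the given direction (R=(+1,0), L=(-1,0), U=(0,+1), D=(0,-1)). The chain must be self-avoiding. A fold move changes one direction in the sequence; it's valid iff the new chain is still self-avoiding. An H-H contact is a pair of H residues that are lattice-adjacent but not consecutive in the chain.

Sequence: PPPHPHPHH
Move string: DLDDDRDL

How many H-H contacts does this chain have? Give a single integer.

Positions: [(0, 0), (0, -1), (-1, -1), (-1, -2), (-1, -3), (-1, -4), (0, -4), (0, -5), (-1, -5)]
H-H contact: residue 5 @(-1,-4) - residue 8 @(-1, -5)

Answer: 1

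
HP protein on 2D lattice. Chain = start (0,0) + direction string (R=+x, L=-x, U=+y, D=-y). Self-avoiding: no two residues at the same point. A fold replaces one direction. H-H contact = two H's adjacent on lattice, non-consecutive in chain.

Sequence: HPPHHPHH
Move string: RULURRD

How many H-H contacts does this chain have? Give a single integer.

Positions: [(0, 0), (1, 0), (1, 1), (0, 1), (0, 2), (1, 2), (2, 2), (2, 1)]
H-H contact: residue 0 @(0,0) - residue 3 @(0, 1)

Answer: 1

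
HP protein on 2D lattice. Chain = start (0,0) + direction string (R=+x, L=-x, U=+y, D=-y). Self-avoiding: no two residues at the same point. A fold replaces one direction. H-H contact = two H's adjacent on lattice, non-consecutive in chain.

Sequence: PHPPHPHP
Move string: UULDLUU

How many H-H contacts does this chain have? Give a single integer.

Positions: [(0, 0), (0, 1), (0, 2), (-1, 2), (-1, 1), (-2, 1), (-2, 2), (-2, 3)]
H-H contact: residue 1 @(0,1) - residue 4 @(-1, 1)

Answer: 1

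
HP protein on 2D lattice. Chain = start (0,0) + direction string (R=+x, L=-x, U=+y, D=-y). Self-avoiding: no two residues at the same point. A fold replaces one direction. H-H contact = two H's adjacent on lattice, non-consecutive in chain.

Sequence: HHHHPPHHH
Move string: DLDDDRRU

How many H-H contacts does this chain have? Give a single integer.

Positions: [(0, 0), (0, -1), (-1, -1), (-1, -2), (-1, -3), (-1, -4), (0, -4), (1, -4), (1, -3)]
No H-H contacts found.

Answer: 0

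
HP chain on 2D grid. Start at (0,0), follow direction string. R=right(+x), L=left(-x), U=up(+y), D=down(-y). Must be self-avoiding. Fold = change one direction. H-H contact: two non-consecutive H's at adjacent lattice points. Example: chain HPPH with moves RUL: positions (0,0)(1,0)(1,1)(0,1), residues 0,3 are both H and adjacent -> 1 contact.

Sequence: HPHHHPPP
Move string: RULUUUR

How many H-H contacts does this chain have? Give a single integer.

Answer: 1

Derivation:
Positions: [(0, 0), (1, 0), (1, 1), (0, 1), (0, 2), (0, 3), (0, 4), (1, 4)]
H-H contact: residue 0 @(0,0) - residue 3 @(0, 1)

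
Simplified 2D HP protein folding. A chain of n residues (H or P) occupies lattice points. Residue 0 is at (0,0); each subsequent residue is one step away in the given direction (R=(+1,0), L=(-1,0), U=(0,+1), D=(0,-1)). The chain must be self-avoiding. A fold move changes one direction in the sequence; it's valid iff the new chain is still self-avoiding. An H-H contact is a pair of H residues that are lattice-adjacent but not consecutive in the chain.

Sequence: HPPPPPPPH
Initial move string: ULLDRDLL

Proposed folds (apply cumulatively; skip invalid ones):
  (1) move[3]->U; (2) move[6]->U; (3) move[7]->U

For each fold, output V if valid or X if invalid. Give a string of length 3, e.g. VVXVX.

Answer: XXX

Derivation:
Initial: ULLDRDLL -> [(0, 0), (0, 1), (-1, 1), (-2, 1), (-2, 0), (-1, 0), (-1, -1), (-2, -1), (-3, -1)]
Fold 1: move[3]->U => ULLURDLL INVALID (collision), skipped
Fold 2: move[6]->U => ULLDRDUL INVALID (collision), skipped
Fold 3: move[7]->U => ULLDRDLU INVALID (collision), skipped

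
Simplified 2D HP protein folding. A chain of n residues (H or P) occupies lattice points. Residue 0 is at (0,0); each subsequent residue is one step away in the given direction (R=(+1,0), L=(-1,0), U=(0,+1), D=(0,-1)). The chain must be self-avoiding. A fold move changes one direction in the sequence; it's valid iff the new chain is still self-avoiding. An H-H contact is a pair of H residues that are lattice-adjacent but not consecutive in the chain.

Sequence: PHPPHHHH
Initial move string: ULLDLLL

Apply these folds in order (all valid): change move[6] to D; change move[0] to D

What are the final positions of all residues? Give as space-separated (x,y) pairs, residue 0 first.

Initial moves: ULLDLLL
Fold: move[6]->D => ULLDLLD (positions: [(0, 0), (0, 1), (-1, 1), (-2, 1), (-2, 0), (-3, 0), (-4, 0), (-4, -1)])
Fold: move[0]->D => DLLDLLD (positions: [(0, 0), (0, -1), (-1, -1), (-2, -1), (-2, -2), (-3, -2), (-4, -2), (-4, -3)])

Answer: (0,0) (0,-1) (-1,-1) (-2,-1) (-2,-2) (-3,-2) (-4,-2) (-4,-3)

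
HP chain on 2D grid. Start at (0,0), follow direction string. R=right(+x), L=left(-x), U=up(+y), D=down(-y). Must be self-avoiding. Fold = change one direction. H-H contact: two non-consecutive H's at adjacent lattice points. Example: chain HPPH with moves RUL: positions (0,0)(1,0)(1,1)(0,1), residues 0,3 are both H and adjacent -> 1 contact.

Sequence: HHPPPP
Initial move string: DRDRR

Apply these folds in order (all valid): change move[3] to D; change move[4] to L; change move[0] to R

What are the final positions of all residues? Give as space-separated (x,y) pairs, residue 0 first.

Initial moves: DRDRR
Fold: move[3]->D => DRDDR (positions: [(0, 0), (0, -1), (1, -1), (1, -2), (1, -3), (2, -3)])
Fold: move[4]->L => DRDDL (positions: [(0, 0), (0, -1), (1, -1), (1, -2), (1, -3), (0, -3)])
Fold: move[0]->R => RRDDL (positions: [(0, 0), (1, 0), (2, 0), (2, -1), (2, -2), (1, -2)])

Answer: (0,0) (1,0) (2,0) (2,-1) (2,-2) (1,-2)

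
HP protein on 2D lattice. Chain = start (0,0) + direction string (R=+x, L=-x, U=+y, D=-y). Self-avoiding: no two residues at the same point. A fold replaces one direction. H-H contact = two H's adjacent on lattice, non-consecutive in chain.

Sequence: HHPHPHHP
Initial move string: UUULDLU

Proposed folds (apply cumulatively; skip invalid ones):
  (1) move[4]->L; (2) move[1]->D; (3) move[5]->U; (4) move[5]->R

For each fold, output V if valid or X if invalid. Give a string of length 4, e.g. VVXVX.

Initial: UUULDLU -> [(0, 0), (0, 1), (0, 2), (0, 3), (-1, 3), (-1, 2), (-2, 2), (-2, 3)]
Fold 1: move[4]->L => UUULLLU VALID
Fold 2: move[1]->D => UDULLLU INVALID (collision), skipped
Fold 3: move[5]->U => UUULLUU VALID
Fold 4: move[5]->R => UUULLRU INVALID (collision), skipped

Answer: VXVX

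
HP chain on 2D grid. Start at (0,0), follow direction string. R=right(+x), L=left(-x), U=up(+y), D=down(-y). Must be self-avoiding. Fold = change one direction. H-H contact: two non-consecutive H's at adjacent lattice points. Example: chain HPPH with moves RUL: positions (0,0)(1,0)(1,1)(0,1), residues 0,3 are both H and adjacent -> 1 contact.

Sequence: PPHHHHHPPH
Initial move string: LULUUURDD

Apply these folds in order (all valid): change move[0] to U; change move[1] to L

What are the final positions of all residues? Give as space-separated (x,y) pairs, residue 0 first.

Initial moves: LULUUURDD
Fold: move[0]->U => UULUUURDD (positions: [(0, 0), (0, 1), (0, 2), (-1, 2), (-1, 3), (-1, 4), (-1, 5), (0, 5), (0, 4), (0, 3)])
Fold: move[1]->L => ULLUUURDD (positions: [(0, 0), (0, 1), (-1, 1), (-2, 1), (-2, 2), (-2, 3), (-2, 4), (-1, 4), (-1, 3), (-1, 2)])

Answer: (0,0) (0,1) (-1,1) (-2,1) (-2,2) (-2,3) (-2,4) (-1,4) (-1,3) (-1,2)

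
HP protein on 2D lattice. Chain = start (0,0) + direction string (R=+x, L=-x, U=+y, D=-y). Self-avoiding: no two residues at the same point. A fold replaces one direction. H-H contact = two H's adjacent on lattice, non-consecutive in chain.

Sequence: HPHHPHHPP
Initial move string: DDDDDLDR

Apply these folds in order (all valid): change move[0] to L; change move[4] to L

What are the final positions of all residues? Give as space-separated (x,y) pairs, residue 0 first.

Answer: (0,0) (-1,0) (-1,-1) (-1,-2) (-1,-3) (-2,-3) (-3,-3) (-3,-4) (-2,-4)

Derivation:
Initial moves: DDDDDLDR
Fold: move[0]->L => LDDDDLDR (positions: [(0, 0), (-1, 0), (-1, -1), (-1, -2), (-1, -3), (-1, -4), (-2, -4), (-2, -5), (-1, -5)])
Fold: move[4]->L => LDDDLLDR (positions: [(0, 0), (-1, 0), (-1, -1), (-1, -2), (-1, -3), (-2, -3), (-3, -3), (-3, -4), (-2, -4)])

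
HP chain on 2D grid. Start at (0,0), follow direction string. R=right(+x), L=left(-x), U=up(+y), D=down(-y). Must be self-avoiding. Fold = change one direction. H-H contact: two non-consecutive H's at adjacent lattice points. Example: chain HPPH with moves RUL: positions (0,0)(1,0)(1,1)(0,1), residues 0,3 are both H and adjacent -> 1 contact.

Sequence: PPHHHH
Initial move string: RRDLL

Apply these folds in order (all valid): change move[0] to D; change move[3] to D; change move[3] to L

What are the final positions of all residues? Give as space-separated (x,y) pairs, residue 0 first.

Initial moves: RRDLL
Fold: move[0]->D => DRDLL (positions: [(0, 0), (0, -1), (1, -1), (1, -2), (0, -2), (-1, -2)])
Fold: move[3]->D => DRDDL (positions: [(0, 0), (0, -1), (1, -1), (1, -2), (1, -3), (0, -3)])
Fold: move[3]->L => DRDLL (positions: [(0, 0), (0, -1), (1, -1), (1, -2), (0, -2), (-1, -2)])

Answer: (0,0) (0,-1) (1,-1) (1,-2) (0,-2) (-1,-2)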